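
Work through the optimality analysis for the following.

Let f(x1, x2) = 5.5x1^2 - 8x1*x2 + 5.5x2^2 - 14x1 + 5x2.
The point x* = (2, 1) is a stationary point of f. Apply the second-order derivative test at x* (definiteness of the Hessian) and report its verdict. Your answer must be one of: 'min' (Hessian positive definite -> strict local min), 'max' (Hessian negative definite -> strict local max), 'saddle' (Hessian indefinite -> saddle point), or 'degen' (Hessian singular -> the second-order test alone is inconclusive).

Compute the Hessian H = grad^2 f:
  H = [[11, -8], [-8, 11]]
Verify stationarity: grad f(x*) = H x* + g = (0, 0).
Eigenvalues of H: 3, 19.
Both eigenvalues > 0, so H is positive definite -> x* is a strict local min.

min


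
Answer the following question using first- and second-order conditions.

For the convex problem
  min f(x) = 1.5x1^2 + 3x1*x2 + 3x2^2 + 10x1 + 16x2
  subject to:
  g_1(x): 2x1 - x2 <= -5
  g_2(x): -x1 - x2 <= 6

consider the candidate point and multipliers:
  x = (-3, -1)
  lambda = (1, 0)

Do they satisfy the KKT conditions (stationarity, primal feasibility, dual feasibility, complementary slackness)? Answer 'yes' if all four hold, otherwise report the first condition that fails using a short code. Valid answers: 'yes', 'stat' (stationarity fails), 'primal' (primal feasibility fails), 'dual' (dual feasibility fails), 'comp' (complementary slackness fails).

Gradient of f: grad f(x) = Q x + c = (-2, 1)
Constraint values g_i(x) = a_i^T x - b_i:
  g_1((-3, -1)) = 0
  g_2((-3, -1)) = -2
Stationarity residual: grad f(x) + sum_i lambda_i a_i = (0, 0)
  -> stationarity OK
Primal feasibility (all g_i <= 0): OK
Dual feasibility (all lambda_i >= 0): OK
Complementary slackness (lambda_i * g_i(x) = 0 for all i): OK

Verdict: yes, KKT holds.

yes


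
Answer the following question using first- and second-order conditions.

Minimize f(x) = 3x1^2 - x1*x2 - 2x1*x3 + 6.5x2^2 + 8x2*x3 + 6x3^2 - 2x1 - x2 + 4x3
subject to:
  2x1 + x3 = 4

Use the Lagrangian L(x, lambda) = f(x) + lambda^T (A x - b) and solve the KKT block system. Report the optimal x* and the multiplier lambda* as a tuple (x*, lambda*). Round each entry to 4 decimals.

Form the Lagrangian:
  L(x, lambda) = (1/2) x^T Q x + c^T x + lambda^T (A x - b)
Stationarity (grad_x L = 0): Q x + c + A^T lambda = 0.
Primal feasibility: A x = b.

This gives the KKT block system:
  [ Q   A^T ] [ x     ]   [-c ]
  [ A    0  ] [ lambda ] = [ b ]

Solving the linear system:
  x*      = (1.8472, 0.0309, 0.3056)
  lambda* = (-4.2205)
  f(x*)   = 7.1896

x* = (1.8472, 0.0309, 0.3056), lambda* = (-4.2205)


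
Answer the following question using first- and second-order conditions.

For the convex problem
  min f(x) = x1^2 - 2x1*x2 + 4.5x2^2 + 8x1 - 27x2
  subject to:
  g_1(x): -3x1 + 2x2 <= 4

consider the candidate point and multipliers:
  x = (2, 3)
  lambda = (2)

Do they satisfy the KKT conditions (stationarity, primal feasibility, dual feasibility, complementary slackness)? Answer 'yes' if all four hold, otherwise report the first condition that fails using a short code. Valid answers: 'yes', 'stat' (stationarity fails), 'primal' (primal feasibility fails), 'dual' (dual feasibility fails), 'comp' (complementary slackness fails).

Gradient of f: grad f(x) = Q x + c = (6, -4)
Constraint values g_i(x) = a_i^T x - b_i:
  g_1((2, 3)) = -4
Stationarity residual: grad f(x) + sum_i lambda_i a_i = (0, 0)
  -> stationarity OK
Primal feasibility (all g_i <= 0): OK
Dual feasibility (all lambda_i >= 0): OK
Complementary slackness (lambda_i * g_i(x) = 0 for all i): FAILS

Verdict: the first failing condition is complementary_slackness -> comp.

comp


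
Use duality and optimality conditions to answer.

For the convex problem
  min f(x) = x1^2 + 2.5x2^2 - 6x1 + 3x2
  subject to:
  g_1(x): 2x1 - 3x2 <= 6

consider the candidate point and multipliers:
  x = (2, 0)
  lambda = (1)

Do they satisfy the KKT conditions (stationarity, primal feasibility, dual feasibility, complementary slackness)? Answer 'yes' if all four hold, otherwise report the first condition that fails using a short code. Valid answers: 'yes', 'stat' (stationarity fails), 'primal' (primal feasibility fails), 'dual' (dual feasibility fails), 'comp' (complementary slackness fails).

Gradient of f: grad f(x) = Q x + c = (-2, 3)
Constraint values g_i(x) = a_i^T x - b_i:
  g_1((2, 0)) = -2
Stationarity residual: grad f(x) + sum_i lambda_i a_i = (0, 0)
  -> stationarity OK
Primal feasibility (all g_i <= 0): OK
Dual feasibility (all lambda_i >= 0): OK
Complementary slackness (lambda_i * g_i(x) = 0 for all i): FAILS

Verdict: the first failing condition is complementary_slackness -> comp.

comp


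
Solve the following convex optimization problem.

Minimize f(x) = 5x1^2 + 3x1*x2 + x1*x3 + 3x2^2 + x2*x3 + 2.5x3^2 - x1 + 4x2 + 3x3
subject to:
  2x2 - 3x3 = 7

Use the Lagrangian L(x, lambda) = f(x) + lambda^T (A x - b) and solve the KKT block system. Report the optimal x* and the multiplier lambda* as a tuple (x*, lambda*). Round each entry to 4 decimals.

Form the Lagrangian:
  L(x, lambda) = (1/2) x^T Q x + c^T x + lambda^T (A x - b)
Stationarity (grad_x L = 0): Q x + c + A^T lambda = 0.
Primal feasibility: A x = b.

This gives the KKT block system:
  [ Q   A^T ] [ x     ]   [-c ]
  [ A    0  ] [ lambda ] = [ b ]

Solving the linear system:
  x*      = (0.2043, 0.3518, -2.0988)
  lambda* = (-2.3126)
  f(x*)   = 5.5474

x* = (0.2043, 0.3518, -2.0988), lambda* = (-2.3126)


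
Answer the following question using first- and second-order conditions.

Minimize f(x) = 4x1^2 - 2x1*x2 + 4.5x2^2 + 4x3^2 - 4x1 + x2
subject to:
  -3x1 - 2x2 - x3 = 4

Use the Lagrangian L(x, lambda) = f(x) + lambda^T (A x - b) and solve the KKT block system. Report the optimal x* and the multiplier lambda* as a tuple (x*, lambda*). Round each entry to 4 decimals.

Form the Lagrangian:
  L(x, lambda) = (1/2) x^T Q x + c^T x + lambda^T (A x - b)
Stationarity (grad_x L = 0): Q x + c + A^T lambda = 0.
Primal feasibility: A x = b.

This gives the KKT block system:
  [ Q   A^T ] [ x     ]   [-c ]
  [ A    0  ] [ lambda ] = [ b ]

Solving the linear system:
  x*      = (-0.6718, -0.8316, -0.3213)
  lambda* = (-2.5704)
  f(x*)   = 6.0687

x* = (-0.6718, -0.8316, -0.3213), lambda* = (-2.5704)


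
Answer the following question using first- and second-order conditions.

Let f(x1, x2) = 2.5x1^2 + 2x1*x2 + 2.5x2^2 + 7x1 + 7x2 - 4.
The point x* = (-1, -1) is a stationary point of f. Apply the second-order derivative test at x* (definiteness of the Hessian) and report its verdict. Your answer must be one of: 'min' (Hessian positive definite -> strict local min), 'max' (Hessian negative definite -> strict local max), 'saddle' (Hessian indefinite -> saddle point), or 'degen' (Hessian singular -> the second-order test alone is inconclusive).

Compute the Hessian H = grad^2 f:
  H = [[5, 2], [2, 5]]
Verify stationarity: grad f(x*) = H x* + g = (0, 0).
Eigenvalues of H: 3, 7.
Both eigenvalues > 0, so H is positive definite -> x* is a strict local min.

min


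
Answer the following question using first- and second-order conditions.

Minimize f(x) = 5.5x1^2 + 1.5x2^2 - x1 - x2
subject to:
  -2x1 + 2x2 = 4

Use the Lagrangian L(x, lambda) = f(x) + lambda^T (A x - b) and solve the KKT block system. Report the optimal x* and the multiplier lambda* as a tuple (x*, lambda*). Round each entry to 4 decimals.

Form the Lagrangian:
  L(x, lambda) = (1/2) x^T Q x + c^T x + lambda^T (A x - b)
Stationarity (grad_x L = 0): Q x + c + A^T lambda = 0.
Primal feasibility: A x = b.

This gives the KKT block system:
  [ Q   A^T ] [ x     ]   [-c ]
  [ A    0  ] [ lambda ] = [ b ]

Solving the linear system:
  x*      = (-0.2857, 1.7143)
  lambda* = (-2.0714)
  f(x*)   = 3.4286

x* = (-0.2857, 1.7143), lambda* = (-2.0714)


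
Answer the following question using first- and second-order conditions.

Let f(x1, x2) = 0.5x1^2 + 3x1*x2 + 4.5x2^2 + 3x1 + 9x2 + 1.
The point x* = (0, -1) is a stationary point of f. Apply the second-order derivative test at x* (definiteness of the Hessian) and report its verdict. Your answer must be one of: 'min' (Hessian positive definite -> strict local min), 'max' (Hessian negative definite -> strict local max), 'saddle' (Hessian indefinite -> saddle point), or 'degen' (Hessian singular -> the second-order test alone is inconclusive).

Compute the Hessian H = grad^2 f:
  H = [[1, 3], [3, 9]]
Verify stationarity: grad f(x*) = H x* + g = (0, 0).
Eigenvalues of H: 0, 10.
H has a zero eigenvalue (singular; positive semidefinite but not definite), so H is neither positive definite, negative definite, nor indefinite. The second-order test alone is inconclusive -> degen.
(Indeed, f is constant along the null direction of H through x*, so x* is not a strict local extremum.)

degen


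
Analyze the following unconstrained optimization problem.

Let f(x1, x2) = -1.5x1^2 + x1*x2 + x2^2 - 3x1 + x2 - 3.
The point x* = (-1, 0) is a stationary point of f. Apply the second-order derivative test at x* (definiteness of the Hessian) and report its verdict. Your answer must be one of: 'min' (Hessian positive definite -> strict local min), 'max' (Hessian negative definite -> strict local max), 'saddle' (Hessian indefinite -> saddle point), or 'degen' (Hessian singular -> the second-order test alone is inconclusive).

Compute the Hessian H = grad^2 f:
  H = [[-3, 1], [1, 2]]
Verify stationarity: grad f(x*) = H x* + g = (0, 0).
Eigenvalues of H: -3.1926, 2.1926.
Eigenvalues have mixed signs, so H is indefinite -> x* is a saddle point.

saddle


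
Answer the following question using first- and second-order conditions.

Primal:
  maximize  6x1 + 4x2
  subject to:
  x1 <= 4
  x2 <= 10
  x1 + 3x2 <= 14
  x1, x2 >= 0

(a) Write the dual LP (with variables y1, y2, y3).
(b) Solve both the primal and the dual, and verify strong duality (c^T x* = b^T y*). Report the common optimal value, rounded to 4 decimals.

The standard primal-dual pair for 'max c^T x s.t. A x <= b, x >= 0' is:
  Dual:  min b^T y  s.t.  A^T y >= c,  y >= 0.

So the dual LP is:
  minimize  4y1 + 10y2 + 14y3
  subject to:
    y1 + y3 >= 6
    y2 + 3y3 >= 4
    y1, y2, y3 >= 0

Solving the primal: x* = (4, 3.3333).
  primal value c^T x* = 37.3333.
Solving the dual: y* = (4.6667, 0, 1.3333).
  dual value b^T y* = 37.3333.
Strong duality: c^T x* = b^T y*. Confirmed.

37.3333


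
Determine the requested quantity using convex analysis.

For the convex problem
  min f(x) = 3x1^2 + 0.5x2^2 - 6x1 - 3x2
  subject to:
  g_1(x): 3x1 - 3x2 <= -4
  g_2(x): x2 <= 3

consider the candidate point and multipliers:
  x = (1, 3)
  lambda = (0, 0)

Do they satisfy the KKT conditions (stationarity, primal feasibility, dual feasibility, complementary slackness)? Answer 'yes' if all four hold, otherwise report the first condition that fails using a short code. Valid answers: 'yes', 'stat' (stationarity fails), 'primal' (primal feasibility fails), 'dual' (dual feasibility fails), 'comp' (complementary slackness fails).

Gradient of f: grad f(x) = Q x + c = (0, 0)
Constraint values g_i(x) = a_i^T x - b_i:
  g_1((1, 3)) = -2
  g_2((1, 3)) = 0
Stationarity residual: grad f(x) + sum_i lambda_i a_i = (0, 0)
  -> stationarity OK
Primal feasibility (all g_i <= 0): OK
Dual feasibility (all lambda_i >= 0): OK
Complementary slackness (lambda_i * g_i(x) = 0 for all i): OK

Verdict: yes, KKT holds.

yes


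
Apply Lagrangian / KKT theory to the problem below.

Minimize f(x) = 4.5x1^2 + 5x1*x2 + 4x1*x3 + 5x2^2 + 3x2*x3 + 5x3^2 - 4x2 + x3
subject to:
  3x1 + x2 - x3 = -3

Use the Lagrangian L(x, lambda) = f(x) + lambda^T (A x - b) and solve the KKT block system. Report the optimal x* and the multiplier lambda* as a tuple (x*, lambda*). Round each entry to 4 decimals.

Form the Lagrangian:
  L(x, lambda) = (1/2) x^T Q x + c^T x + lambda^T (A x - b)
Stationarity (grad_x L = 0): Q x + c + A^T lambda = 0.
Primal feasibility: A x = b.

This gives the KKT block system:
  [ Q   A^T ] [ x     ]   [-c ]
  [ A    0  ] [ lambda ] = [ b ]

Solving the linear system:
  x*      = (-1.1208, 0.6846, 0.3221)
  lambda* = (1.7919)
  f(x*)   = 1.4799

x* = (-1.1208, 0.6846, 0.3221), lambda* = (1.7919)


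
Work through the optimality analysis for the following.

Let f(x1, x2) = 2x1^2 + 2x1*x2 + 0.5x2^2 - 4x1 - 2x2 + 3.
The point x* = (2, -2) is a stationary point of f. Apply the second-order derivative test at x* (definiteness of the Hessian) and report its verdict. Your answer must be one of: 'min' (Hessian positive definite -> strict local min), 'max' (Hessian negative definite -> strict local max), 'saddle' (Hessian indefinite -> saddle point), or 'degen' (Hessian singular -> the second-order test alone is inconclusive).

Compute the Hessian H = grad^2 f:
  H = [[4, 2], [2, 1]]
Verify stationarity: grad f(x*) = H x* + g = (0, 0).
Eigenvalues of H: 0, 5.
H has a zero eigenvalue (singular; positive semidefinite but not definite), so H is neither positive definite, negative definite, nor indefinite. The second-order test alone is inconclusive -> degen.
(Indeed, f is constant along the null direction of H through x*, so x* is not a strict local extremum.)

degen


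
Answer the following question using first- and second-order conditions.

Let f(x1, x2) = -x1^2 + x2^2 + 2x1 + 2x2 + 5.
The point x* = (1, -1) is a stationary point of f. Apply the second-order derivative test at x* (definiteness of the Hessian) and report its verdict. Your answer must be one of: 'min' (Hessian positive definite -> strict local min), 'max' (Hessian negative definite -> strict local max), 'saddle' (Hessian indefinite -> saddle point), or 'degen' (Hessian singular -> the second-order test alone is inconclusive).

Compute the Hessian H = grad^2 f:
  H = [[-2, 0], [0, 2]]
Verify stationarity: grad f(x*) = H x* + g = (0, 0).
Eigenvalues of H: -2, 2.
Eigenvalues have mixed signs, so H is indefinite -> x* is a saddle point.

saddle


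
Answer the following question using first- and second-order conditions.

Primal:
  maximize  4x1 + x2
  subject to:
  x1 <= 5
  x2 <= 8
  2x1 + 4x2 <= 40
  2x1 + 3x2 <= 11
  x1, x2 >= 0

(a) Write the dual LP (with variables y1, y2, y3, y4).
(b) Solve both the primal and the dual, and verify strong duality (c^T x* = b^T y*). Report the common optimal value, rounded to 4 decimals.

The standard primal-dual pair for 'max c^T x s.t. A x <= b, x >= 0' is:
  Dual:  min b^T y  s.t.  A^T y >= c,  y >= 0.

So the dual LP is:
  minimize  5y1 + 8y2 + 40y3 + 11y4
  subject to:
    y1 + 2y3 + 2y4 >= 4
    y2 + 4y3 + 3y4 >= 1
    y1, y2, y3, y4 >= 0

Solving the primal: x* = (5, 0.3333).
  primal value c^T x* = 20.3333.
Solving the dual: y* = (3.3333, 0, 0, 0.3333).
  dual value b^T y* = 20.3333.
Strong duality: c^T x* = b^T y*. Confirmed.

20.3333


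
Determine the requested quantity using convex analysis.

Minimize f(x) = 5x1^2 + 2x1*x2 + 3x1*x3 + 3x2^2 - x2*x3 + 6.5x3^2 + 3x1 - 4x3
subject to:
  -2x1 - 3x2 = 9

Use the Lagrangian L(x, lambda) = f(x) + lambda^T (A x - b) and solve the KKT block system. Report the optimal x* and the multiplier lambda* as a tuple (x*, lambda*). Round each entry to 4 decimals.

Form the Lagrangian:
  L(x, lambda) = (1/2) x^T Q x + c^T x + lambda^T (A x - b)
Stationarity (grad_x L = 0): Q x + c + A^T lambda = 0.
Primal feasibility: A x = b.

This gives the KKT block system:
  [ Q   A^T ] [ x     ]   [-c ]
  [ A    0  ] [ lambda ] = [ b ]

Solving the linear system:
  x*      = (-1.0353, -2.3098, 0.3689)
  lambda* = (-5.4328)
  f(x*)   = 22.1568

x* = (-1.0353, -2.3098, 0.3689), lambda* = (-5.4328)


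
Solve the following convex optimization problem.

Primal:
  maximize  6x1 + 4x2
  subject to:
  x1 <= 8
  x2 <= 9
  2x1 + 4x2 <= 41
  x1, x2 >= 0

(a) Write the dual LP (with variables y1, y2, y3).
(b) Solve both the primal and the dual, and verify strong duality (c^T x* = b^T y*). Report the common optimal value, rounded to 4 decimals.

The standard primal-dual pair for 'max c^T x s.t. A x <= b, x >= 0' is:
  Dual:  min b^T y  s.t.  A^T y >= c,  y >= 0.

So the dual LP is:
  minimize  8y1 + 9y2 + 41y3
  subject to:
    y1 + 2y3 >= 6
    y2 + 4y3 >= 4
    y1, y2, y3 >= 0

Solving the primal: x* = (8, 6.25).
  primal value c^T x* = 73.
Solving the dual: y* = (4, 0, 1).
  dual value b^T y* = 73.
Strong duality: c^T x* = b^T y*. Confirmed.

73


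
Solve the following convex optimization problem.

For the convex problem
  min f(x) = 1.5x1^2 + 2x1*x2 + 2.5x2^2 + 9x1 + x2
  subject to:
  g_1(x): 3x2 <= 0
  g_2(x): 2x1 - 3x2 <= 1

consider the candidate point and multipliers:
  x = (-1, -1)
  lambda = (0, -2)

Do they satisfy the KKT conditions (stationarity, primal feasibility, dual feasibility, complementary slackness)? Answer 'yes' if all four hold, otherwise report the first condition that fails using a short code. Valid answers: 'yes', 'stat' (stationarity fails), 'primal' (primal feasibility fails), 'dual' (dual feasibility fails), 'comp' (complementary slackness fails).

Gradient of f: grad f(x) = Q x + c = (4, -6)
Constraint values g_i(x) = a_i^T x - b_i:
  g_1((-1, -1)) = -3
  g_2((-1, -1)) = 0
Stationarity residual: grad f(x) + sum_i lambda_i a_i = (0, 0)
  -> stationarity OK
Primal feasibility (all g_i <= 0): OK
Dual feasibility (all lambda_i >= 0): FAILS
Complementary slackness (lambda_i * g_i(x) = 0 for all i): OK

Verdict: the first failing condition is dual_feasibility -> dual.

dual


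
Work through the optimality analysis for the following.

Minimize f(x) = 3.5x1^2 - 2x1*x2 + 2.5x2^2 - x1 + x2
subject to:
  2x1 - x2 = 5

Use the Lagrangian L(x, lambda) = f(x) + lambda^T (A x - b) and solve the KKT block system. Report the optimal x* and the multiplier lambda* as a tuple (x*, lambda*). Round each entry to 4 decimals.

Form the Lagrangian:
  L(x, lambda) = (1/2) x^T Q x + c^T x + lambda^T (A x - b)
Stationarity (grad_x L = 0): Q x + c + A^T lambda = 0.
Primal feasibility: A x = b.

This gives the KKT block system:
  [ Q   A^T ] [ x     ]   [-c ]
  [ A    0  ] [ lambda ] = [ b ]

Solving the linear system:
  x*      = (2.0526, -0.8947)
  lambda* = (-7.5789)
  f(x*)   = 17.4737

x* = (2.0526, -0.8947), lambda* = (-7.5789)


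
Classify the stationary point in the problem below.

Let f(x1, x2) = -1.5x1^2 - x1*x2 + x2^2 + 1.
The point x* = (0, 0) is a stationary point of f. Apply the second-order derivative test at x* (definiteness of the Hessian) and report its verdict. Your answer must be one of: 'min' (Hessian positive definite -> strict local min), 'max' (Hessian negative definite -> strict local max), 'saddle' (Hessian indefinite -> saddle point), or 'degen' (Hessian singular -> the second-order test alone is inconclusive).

Compute the Hessian H = grad^2 f:
  H = [[-3, -1], [-1, 2]]
Verify stationarity: grad f(x*) = H x* + g = (0, 0).
Eigenvalues of H: -3.1926, 2.1926.
Eigenvalues have mixed signs, so H is indefinite -> x* is a saddle point.

saddle


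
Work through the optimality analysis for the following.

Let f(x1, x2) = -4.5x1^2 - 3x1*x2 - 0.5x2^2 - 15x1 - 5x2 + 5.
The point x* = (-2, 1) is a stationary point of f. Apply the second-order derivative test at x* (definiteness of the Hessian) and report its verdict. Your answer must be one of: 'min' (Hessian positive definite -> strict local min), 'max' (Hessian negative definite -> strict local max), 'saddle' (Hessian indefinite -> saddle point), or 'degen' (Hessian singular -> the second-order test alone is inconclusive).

Compute the Hessian H = grad^2 f:
  H = [[-9, -3], [-3, -1]]
Verify stationarity: grad f(x*) = H x* + g = (0, 0).
Eigenvalues of H: -10, 0.
H has a zero eigenvalue (singular; negative semidefinite but not definite), so H is neither positive definite, negative definite, nor indefinite. The second-order test alone is inconclusive -> degen.
(Indeed, f is constant along the null direction of H through x*, so x* is not a strict local extremum.)

degen


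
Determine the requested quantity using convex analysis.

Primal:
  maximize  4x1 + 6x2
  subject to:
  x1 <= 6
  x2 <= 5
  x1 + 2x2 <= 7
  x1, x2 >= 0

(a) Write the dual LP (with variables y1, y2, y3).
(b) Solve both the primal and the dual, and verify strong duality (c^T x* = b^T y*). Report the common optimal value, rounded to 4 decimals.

The standard primal-dual pair for 'max c^T x s.t. A x <= b, x >= 0' is:
  Dual:  min b^T y  s.t.  A^T y >= c,  y >= 0.

So the dual LP is:
  minimize  6y1 + 5y2 + 7y3
  subject to:
    y1 + y3 >= 4
    y2 + 2y3 >= 6
    y1, y2, y3 >= 0

Solving the primal: x* = (6, 0.5).
  primal value c^T x* = 27.
Solving the dual: y* = (1, 0, 3).
  dual value b^T y* = 27.
Strong duality: c^T x* = b^T y*. Confirmed.

27


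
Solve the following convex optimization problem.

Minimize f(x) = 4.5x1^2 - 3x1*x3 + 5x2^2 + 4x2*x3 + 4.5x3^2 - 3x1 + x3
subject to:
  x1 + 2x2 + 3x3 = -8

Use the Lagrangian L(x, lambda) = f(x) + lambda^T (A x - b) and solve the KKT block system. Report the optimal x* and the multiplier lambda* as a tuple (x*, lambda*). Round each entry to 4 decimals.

Form the Lagrangian:
  L(x, lambda) = (1/2) x^T Q x + c^T x + lambda^T (A x - b)
Stationarity (grad_x L = 0): Q x + c + A^T lambda = 0.
Primal feasibility: A x = b.

This gives the KKT block system:
  [ Q   A^T ] [ x     ]   [-c ]
  [ A    0  ] [ lambda ] = [ b ]

Solving the linear system:
  x*      = (-1.0046, -0.2294, -2.1789)
  lambda* = (5.5046)
  f(x*)   = 22.4358

x* = (-1.0046, -0.2294, -2.1789), lambda* = (5.5046)


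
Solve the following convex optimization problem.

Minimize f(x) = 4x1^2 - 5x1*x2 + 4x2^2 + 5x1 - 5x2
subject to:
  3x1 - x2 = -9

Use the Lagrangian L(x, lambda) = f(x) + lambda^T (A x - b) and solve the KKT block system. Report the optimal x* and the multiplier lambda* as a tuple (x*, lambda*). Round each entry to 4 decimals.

Form the Lagrangian:
  L(x, lambda) = (1/2) x^T Q x + c^T x + lambda^T (A x - b)
Stationarity (grad_x L = 0): Q x + c + A^T lambda = 0.
Primal feasibility: A x = b.

This gives the KKT block system:
  [ Q   A^T ] [ x     ]   [-c ]
  [ A    0  ] [ lambda ] = [ b ]

Solving the linear system:
  x*      = (-3.22, -0.66)
  lambda* = (5.82)
  f(x*)   = 19.79

x* = (-3.22, -0.66), lambda* = (5.82)


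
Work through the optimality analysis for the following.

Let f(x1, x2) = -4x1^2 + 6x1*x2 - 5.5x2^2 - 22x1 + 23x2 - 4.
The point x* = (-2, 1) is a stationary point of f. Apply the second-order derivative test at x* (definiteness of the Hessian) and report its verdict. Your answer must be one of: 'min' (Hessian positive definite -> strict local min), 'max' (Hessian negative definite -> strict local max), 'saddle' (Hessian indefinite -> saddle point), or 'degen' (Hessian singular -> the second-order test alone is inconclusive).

Compute the Hessian H = grad^2 f:
  H = [[-8, 6], [6, -11]]
Verify stationarity: grad f(x*) = H x* + g = (0, 0).
Eigenvalues of H: -15.6847, -3.3153.
Both eigenvalues < 0, so H is negative definite -> x* is a strict local max.

max


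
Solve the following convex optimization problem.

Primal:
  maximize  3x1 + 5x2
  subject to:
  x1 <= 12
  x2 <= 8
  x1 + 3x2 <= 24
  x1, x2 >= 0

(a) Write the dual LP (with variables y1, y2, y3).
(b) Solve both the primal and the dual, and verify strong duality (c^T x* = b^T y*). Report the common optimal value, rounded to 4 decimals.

The standard primal-dual pair for 'max c^T x s.t. A x <= b, x >= 0' is:
  Dual:  min b^T y  s.t.  A^T y >= c,  y >= 0.

So the dual LP is:
  minimize  12y1 + 8y2 + 24y3
  subject to:
    y1 + y3 >= 3
    y2 + 3y3 >= 5
    y1, y2, y3 >= 0

Solving the primal: x* = (12, 4).
  primal value c^T x* = 56.
Solving the dual: y* = (1.3333, 0, 1.6667).
  dual value b^T y* = 56.
Strong duality: c^T x* = b^T y*. Confirmed.

56


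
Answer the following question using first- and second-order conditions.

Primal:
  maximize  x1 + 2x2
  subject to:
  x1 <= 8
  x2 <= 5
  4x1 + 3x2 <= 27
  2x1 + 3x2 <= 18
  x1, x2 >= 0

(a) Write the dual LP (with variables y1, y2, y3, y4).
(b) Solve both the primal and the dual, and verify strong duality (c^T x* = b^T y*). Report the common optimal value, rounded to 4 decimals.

The standard primal-dual pair for 'max c^T x s.t. A x <= b, x >= 0' is:
  Dual:  min b^T y  s.t.  A^T y >= c,  y >= 0.

So the dual LP is:
  minimize  8y1 + 5y2 + 27y3 + 18y4
  subject to:
    y1 + 4y3 + 2y4 >= 1
    y2 + 3y3 + 3y4 >= 2
    y1, y2, y3, y4 >= 0

Solving the primal: x* = (1.5, 5).
  primal value c^T x* = 11.5.
Solving the dual: y* = (0, 0.5, 0, 0.5).
  dual value b^T y* = 11.5.
Strong duality: c^T x* = b^T y*. Confirmed.

11.5


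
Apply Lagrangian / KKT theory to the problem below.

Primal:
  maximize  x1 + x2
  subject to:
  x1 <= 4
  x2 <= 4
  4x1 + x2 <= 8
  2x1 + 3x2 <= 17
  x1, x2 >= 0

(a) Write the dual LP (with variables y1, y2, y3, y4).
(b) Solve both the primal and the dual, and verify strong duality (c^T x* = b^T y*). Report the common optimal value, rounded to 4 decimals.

The standard primal-dual pair for 'max c^T x s.t. A x <= b, x >= 0' is:
  Dual:  min b^T y  s.t.  A^T y >= c,  y >= 0.

So the dual LP is:
  minimize  4y1 + 4y2 + 8y3 + 17y4
  subject to:
    y1 + 4y3 + 2y4 >= 1
    y2 + y3 + 3y4 >= 1
    y1, y2, y3, y4 >= 0

Solving the primal: x* = (1, 4).
  primal value c^T x* = 5.
Solving the dual: y* = (0, 0.75, 0.25, 0).
  dual value b^T y* = 5.
Strong duality: c^T x* = b^T y*. Confirmed.

5


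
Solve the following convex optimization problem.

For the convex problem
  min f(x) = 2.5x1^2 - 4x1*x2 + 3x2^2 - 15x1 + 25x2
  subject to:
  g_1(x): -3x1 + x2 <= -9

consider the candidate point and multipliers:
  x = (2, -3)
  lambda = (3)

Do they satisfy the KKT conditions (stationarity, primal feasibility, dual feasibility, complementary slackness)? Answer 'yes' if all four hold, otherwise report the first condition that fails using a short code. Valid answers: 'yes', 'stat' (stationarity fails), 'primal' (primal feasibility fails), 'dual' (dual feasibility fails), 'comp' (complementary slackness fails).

Gradient of f: grad f(x) = Q x + c = (7, -1)
Constraint values g_i(x) = a_i^T x - b_i:
  g_1((2, -3)) = 0
Stationarity residual: grad f(x) + sum_i lambda_i a_i = (-2, 2)
  -> stationarity FAILS
Primal feasibility (all g_i <= 0): OK
Dual feasibility (all lambda_i >= 0): OK
Complementary slackness (lambda_i * g_i(x) = 0 for all i): OK

Verdict: the first failing condition is stationarity -> stat.

stat


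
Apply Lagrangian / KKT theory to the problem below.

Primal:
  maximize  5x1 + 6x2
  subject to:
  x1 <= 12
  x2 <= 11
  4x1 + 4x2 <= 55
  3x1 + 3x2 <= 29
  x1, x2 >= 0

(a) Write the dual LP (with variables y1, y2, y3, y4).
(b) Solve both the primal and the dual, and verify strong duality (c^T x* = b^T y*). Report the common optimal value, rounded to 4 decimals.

The standard primal-dual pair for 'max c^T x s.t. A x <= b, x >= 0' is:
  Dual:  min b^T y  s.t.  A^T y >= c,  y >= 0.

So the dual LP is:
  minimize  12y1 + 11y2 + 55y3 + 29y4
  subject to:
    y1 + 4y3 + 3y4 >= 5
    y2 + 4y3 + 3y4 >= 6
    y1, y2, y3, y4 >= 0

Solving the primal: x* = (0, 9.6667).
  primal value c^T x* = 58.
Solving the dual: y* = (0, 0, 0, 2).
  dual value b^T y* = 58.
Strong duality: c^T x* = b^T y*. Confirmed.

58


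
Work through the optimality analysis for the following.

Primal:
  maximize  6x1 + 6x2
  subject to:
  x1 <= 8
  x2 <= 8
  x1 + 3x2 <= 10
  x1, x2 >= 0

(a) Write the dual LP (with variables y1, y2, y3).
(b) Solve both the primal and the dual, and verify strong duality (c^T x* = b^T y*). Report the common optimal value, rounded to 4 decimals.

The standard primal-dual pair for 'max c^T x s.t. A x <= b, x >= 0' is:
  Dual:  min b^T y  s.t.  A^T y >= c,  y >= 0.

So the dual LP is:
  minimize  8y1 + 8y2 + 10y3
  subject to:
    y1 + y3 >= 6
    y2 + 3y3 >= 6
    y1, y2, y3 >= 0

Solving the primal: x* = (8, 0.6667).
  primal value c^T x* = 52.
Solving the dual: y* = (4, 0, 2).
  dual value b^T y* = 52.
Strong duality: c^T x* = b^T y*. Confirmed.

52


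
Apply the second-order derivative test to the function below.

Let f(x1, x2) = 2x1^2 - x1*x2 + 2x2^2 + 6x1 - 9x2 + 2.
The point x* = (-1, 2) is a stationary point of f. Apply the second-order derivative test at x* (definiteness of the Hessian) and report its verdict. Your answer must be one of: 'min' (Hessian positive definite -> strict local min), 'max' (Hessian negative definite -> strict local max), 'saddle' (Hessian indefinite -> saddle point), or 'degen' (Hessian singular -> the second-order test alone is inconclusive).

Compute the Hessian H = grad^2 f:
  H = [[4, -1], [-1, 4]]
Verify stationarity: grad f(x*) = H x* + g = (0, 0).
Eigenvalues of H: 3, 5.
Both eigenvalues > 0, so H is positive definite -> x* is a strict local min.

min


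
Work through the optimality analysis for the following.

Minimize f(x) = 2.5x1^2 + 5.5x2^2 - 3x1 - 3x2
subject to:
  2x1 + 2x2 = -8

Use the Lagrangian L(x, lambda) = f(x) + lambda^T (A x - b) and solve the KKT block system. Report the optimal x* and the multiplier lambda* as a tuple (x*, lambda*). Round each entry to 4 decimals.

Form the Lagrangian:
  L(x, lambda) = (1/2) x^T Q x + c^T x + lambda^T (A x - b)
Stationarity (grad_x L = 0): Q x + c + A^T lambda = 0.
Primal feasibility: A x = b.

This gives the KKT block system:
  [ Q   A^T ] [ x     ]   [-c ]
  [ A    0  ] [ lambda ] = [ b ]

Solving the linear system:
  x*      = (-2.75, -1.25)
  lambda* = (8.375)
  f(x*)   = 39.5

x* = (-2.75, -1.25), lambda* = (8.375)


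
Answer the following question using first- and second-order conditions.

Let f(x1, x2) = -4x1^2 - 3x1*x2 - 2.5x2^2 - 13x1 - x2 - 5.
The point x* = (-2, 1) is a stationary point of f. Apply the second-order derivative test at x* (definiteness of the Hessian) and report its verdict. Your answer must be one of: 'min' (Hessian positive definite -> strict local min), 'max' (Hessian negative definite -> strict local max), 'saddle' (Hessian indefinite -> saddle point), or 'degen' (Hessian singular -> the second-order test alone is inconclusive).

Compute the Hessian H = grad^2 f:
  H = [[-8, -3], [-3, -5]]
Verify stationarity: grad f(x*) = H x* + g = (0, 0).
Eigenvalues of H: -9.8541, -3.1459.
Both eigenvalues < 0, so H is negative definite -> x* is a strict local max.

max


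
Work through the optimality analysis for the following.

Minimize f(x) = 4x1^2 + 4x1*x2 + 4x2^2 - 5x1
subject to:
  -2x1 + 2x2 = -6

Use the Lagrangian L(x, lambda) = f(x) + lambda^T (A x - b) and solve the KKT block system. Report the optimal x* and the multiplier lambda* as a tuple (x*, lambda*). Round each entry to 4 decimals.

Form the Lagrangian:
  L(x, lambda) = (1/2) x^T Q x + c^T x + lambda^T (A x - b)
Stationarity (grad_x L = 0): Q x + c + A^T lambda = 0.
Primal feasibility: A x = b.

This gives the KKT block system:
  [ Q   A^T ] [ x     ]   [-c ]
  [ A    0  ] [ lambda ] = [ b ]

Solving the linear system:
  x*      = (1.7083, -1.2917)
  lambda* = (1.75)
  f(x*)   = 0.9792

x* = (1.7083, -1.2917), lambda* = (1.75)


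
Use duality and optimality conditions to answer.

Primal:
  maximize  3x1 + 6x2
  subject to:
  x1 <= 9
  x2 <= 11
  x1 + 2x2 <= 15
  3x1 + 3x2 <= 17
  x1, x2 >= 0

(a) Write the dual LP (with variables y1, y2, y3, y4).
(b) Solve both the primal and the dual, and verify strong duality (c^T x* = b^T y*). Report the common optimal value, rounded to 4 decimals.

The standard primal-dual pair for 'max c^T x s.t. A x <= b, x >= 0' is:
  Dual:  min b^T y  s.t.  A^T y >= c,  y >= 0.

So the dual LP is:
  minimize  9y1 + 11y2 + 15y3 + 17y4
  subject to:
    y1 + y3 + 3y4 >= 3
    y2 + 2y3 + 3y4 >= 6
    y1, y2, y3, y4 >= 0

Solving the primal: x* = (0, 5.6667).
  primal value c^T x* = 34.
Solving the dual: y* = (0, 0, 0, 2).
  dual value b^T y* = 34.
Strong duality: c^T x* = b^T y*. Confirmed.

34


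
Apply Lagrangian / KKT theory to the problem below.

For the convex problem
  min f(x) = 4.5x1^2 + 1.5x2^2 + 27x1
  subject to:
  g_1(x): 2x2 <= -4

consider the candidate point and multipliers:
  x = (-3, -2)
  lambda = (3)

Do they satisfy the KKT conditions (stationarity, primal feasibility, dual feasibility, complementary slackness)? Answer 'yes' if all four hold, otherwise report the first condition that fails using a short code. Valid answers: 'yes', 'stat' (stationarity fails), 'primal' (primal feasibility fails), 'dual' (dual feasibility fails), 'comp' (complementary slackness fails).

Gradient of f: grad f(x) = Q x + c = (0, -6)
Constraint values g_i(x) = a_i^T x - b_i:
  g_1((-3, -2)) = 0
Stationarity residual: grad f(x) + sum_i lambda_i a_i = (0, 0)
  -> stationarity OK
Primal feasibility (all g_i <= 0): OK
Dual feasibility (all lambda_i >= 0): OK
Complementary slackness (lambda_i * g_i(x) = 0 for all i): OK

Verdict: yes, KKT holds.

yes


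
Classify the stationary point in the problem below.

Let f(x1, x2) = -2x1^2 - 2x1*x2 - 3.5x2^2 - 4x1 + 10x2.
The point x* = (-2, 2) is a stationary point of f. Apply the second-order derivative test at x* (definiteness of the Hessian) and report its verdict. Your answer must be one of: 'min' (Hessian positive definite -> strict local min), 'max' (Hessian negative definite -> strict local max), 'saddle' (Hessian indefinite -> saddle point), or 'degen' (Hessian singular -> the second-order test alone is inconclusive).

Compute the Hessian H = grad^2 f:
  H = [[-4, -2], [-2, -7]]
Verify stationarity: grad f(x*) = H x* + g = (0, 0).
Eigenvalues of H: -8, -3.
Both eigenvalues < 0, so H is negative definite -> x* is a strict local max.

max


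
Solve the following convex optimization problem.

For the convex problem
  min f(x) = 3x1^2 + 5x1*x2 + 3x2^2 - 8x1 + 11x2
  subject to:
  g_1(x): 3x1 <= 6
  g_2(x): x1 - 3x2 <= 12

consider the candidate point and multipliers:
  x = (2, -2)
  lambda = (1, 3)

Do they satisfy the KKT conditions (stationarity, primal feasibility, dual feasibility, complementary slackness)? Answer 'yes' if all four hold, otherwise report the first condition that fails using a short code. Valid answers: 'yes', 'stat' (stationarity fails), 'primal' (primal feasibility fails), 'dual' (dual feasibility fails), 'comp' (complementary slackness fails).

Gradient of f: grad f(x) = Q x + c = (-6, 9)
Constraint values g_i(x) = a_i^T x - b_i:
  g_1((2, -2)) = 0
  g_2((2, -2)) = -4
Stationarity residual: grad f(x) + sum_i lambda_i a_i = (0, 0)
  -> stationarity OK
Primal feasibility (all g_i <= 0): OK
Dual feasibility (all lambda_i >= 0): OK
Complementary slackness (lambda_i * g_i(x) = 0 for all i): FAILS

Verdict: the first failing condition is complementary_slackness -> comp.

comp


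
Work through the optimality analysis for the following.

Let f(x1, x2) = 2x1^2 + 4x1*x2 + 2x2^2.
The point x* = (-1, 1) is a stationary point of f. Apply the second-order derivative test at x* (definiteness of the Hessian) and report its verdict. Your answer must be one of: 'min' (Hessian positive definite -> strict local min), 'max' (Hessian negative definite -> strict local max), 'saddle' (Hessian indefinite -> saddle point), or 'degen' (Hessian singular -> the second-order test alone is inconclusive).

Compute the Hessian H = grad^2 f:
  H = [[4, 4], [4, 4]]
Verify stationarity: grad f(x*) = H x* + g = (0, 0).
Eigenvalues of H: 0, 8.
H has a zero eigenvalue (singular; positive semidefinite but not definite), so H is neither positive definite, negative definite, nor indefinite. The second-order test alone is inconclusive -> degen.
(Indeed, f is constant along the null direction of H through x*, so x* is not a strict local extremum.)

degen


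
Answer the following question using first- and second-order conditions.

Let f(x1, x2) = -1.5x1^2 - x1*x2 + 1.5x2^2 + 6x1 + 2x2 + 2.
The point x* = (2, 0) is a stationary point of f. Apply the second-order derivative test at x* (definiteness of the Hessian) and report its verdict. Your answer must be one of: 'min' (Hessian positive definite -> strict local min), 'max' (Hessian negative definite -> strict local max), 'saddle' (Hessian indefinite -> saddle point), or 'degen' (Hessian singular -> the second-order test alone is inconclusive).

Compute the Hessian H = grad^2 f:
  H = [[-3, -1], [-1, 3]]
Verify stationarity: grad f(x*) = H x* + g = (0, 0).
Eigenvalues of H: -3.1623, 3.1623.
Eigenvalues have mixed signs, so H is indefinite -> x* is a saddle point.

saddle


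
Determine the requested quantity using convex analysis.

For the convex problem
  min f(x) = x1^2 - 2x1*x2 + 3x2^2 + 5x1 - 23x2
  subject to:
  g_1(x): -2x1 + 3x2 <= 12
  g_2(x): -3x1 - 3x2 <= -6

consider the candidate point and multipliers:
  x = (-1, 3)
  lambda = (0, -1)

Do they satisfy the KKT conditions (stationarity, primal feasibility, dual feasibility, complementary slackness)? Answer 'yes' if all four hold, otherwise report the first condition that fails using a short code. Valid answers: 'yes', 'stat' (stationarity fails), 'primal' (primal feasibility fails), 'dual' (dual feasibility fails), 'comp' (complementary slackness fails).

Gradient of f: grad f(x) = Q x + c = (-3, -3)
Constraint values g_i(x) = a_i^T x - b_i:
  g_1((-1, 3)) = -1
  g_2((-1, 3)) = 0
Stationarity residual: grad f(x) + sum_i lambda_i a_i = (0, 0)
  -> stationarity OK
Primal feasibility (all g_i <= 0): OK
Dual feasibility (all lambda_i >= 0): FAILS
Complementary slackness (lambda_i * g_i(x) = 0 for all i): OK

Verdict: the first failing condition is dual_feasibility -> dual.

dual


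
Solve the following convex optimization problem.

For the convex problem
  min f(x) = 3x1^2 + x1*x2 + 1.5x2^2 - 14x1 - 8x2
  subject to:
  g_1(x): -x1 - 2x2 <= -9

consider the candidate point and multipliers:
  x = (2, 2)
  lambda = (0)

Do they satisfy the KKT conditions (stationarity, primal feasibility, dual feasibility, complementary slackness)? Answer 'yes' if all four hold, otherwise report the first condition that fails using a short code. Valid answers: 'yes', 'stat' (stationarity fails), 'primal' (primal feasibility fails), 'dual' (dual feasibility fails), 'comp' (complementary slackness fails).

Gradient of f: grad f(x) = Q x + c = (0, 0)
Constraint values g_i(x) = a_i^T x - b_i:
  g_1((2, 2)) = 3
Stationarity residual: grad f(x) + sum_i lambda_i a_i = (0, 0)
  -> stationarity OK
Primal feasibility (all g_i <= 0): FAILS
Dual feasibility (all lambda_i >= 0): OK
Complementary slackness (lambda_i * g_i(x) = 0 for all i): OK

Verdict: the first failing condition is primal_feasibility -> primal.

primal


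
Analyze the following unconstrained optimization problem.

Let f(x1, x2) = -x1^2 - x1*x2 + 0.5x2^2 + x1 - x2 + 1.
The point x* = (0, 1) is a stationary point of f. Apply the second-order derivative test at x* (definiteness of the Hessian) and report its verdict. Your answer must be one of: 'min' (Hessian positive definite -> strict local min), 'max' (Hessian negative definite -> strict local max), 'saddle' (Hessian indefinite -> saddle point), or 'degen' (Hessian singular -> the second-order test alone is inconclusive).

Compute the Hessian H = grad^2 f:
  H = [[-2, -1], [-1, 1]]
Verify stationarity: grad f(x*) = H x* + g = (0, 0).
Eigenvalues of H: -2.3028, 1.3028.
Eigenvalues have mixed signs, so H is indefinite -> x* is a saddle point.

saddle


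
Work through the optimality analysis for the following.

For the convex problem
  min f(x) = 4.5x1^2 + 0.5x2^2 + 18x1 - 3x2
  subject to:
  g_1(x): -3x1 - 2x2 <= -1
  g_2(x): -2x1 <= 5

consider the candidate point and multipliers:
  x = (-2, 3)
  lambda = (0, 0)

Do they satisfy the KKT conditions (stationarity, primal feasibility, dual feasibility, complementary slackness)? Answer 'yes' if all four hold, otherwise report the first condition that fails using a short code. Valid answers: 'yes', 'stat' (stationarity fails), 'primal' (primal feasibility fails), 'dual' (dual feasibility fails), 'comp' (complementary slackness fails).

Gradient of f: grad f(x) = Q x + c = (0, 0)
Constraint values g_i(x) = a_i^T x - b_i:
  g_1((-2, 3)) = 1
  g_2((-2, 3)) = -1
Stationarity residual: grad f(x) + sum_i lambda_i a_i = (0, 0)
  -> stationarity OK
Primal feasibility (all g_i <= 0): FAILS
Dual feasibility (all lambda_i >= 0): OK
Complementary slackness (lambda_i * g_i(x) = 0 for all i): OK

Verdict: the first failing condition is primal_feasibility -> primal.

primal


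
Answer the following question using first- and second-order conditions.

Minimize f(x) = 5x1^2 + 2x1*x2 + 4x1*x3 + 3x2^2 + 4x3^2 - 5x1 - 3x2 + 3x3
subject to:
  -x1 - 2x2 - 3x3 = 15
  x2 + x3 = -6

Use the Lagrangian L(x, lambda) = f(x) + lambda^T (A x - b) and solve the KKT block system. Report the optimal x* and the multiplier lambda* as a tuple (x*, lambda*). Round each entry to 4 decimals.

Form the Lagrangian:
  L(x, lambda) = (1/2) x^T Q x + c^T x + lambda^T (A x - b)
Stationarity (grad_x L = 0): Q x + c + A^T lambda = 0.
Primal feasibility: A x = b.

This gives the KKT block system:
  [ Q   A^T ] [ x     ]   [-c ]
  [ A    0  ] [ lambda ] = [ b ]

Solving the linear system:
  x*      = (1.15, -1.85, -4.15)
  lambda* = (-13.8, -15.8)
  f(x*)   = 49.775

x* = (1.15, -1.85, -4.15), lambda* = (-13.8, -15.8)
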